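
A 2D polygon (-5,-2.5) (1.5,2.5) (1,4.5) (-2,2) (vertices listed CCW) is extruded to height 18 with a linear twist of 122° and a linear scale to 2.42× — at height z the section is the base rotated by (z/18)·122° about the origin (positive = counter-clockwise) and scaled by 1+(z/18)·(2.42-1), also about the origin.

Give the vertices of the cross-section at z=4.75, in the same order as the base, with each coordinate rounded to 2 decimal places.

t = z/height = 4.75/18 = 0.263889
s = 1 + (scale-1)·z/height = 1 + (2.42-1)·4.75/18 = 1.374722
θ = twist·z/height = 122°·4.75/18 = 32.1944° = 0.561899 rad
cos θ = 0.846245, sin θ = 0.532794 (intermediates below are computed at full precision and shown rounded to 5 d.p.)
v1: (-5,-2.5) → rotate → (-2.89924,-4.77958) → ×s → (-3.98565,-6.57060) → (-3.99,-6.57)
v2: (1.5,2.5) → rotate → (-0.06262,2.91480) → ×s → (-0.08608,4.00705) → (-0.09,4.01)
v3: (1,4.5) → rotate → (-1.55133,4.34090) → ×s → (-2.13265,5.96753) → (-2.13,5.97)
v4: (-2,2) → rotate → (-2.75808,0.62690) → ×s → (-3.79159,0.86182) → (-3.79,0.86)

Cross-section at z=4.75: (-3.99,-6.57) (-0.09,4.01) (-2.13,5.97) (-3.79,0.86)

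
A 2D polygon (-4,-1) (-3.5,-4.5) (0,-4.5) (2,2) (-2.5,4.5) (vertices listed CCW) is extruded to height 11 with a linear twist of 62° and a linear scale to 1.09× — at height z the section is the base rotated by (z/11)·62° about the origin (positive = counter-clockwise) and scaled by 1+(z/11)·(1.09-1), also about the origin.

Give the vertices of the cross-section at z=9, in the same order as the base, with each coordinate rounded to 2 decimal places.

Cross-section at z=9: (-1.89,-4.00) (1.36,-5.97) (3.74,-3.06) (-0.30,3.02) (-5.44,0.98)

t = z/height = 9/11 = 0.818182
s = 1 + (scale-1)·z/height = 1 + (1.09-1)·9/11 = 1.073636
θ = twist·z/height = 62°·9/11 = 50.7273° = 0.885358 rad
cos θ = 0.633012, sin θ = 0.774142 (intermediates below are computed at full precision and shown rounded to 5 d.p.)
v1: (-4,-1) → rotate → (-1.75791,-3.72958) → ×s → (-1.88735,-4.00421) → (-1.89,-4.00)
v2: (-3.5,-4.5) → rotate → (1.26809,-5.55805) → ×s → (1.36147,-5.96733) → (1.36,-5.97)
v3: (0,-4.5) → rotate → (3.48364,-2.84856) → ×s → (3.74016,-3.05831) → (3.74,-3.06)
v4: (2,2) → rotate → (-0.28226,2.81431) → ×s → (-0.30304,3.02154) → (-0.30,3.02)
v5: (-2.5,4.5) → rotate → (-5.06617,0.91320) → ×s → (-5.43922,0.98045) → (-5.44,0.98)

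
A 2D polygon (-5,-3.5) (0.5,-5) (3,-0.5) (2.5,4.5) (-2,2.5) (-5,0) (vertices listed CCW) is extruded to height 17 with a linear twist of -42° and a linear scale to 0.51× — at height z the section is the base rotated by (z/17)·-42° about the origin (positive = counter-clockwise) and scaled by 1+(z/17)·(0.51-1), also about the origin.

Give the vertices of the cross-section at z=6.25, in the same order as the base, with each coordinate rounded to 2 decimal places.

t = z/height = 6.25/17 = 0.367647
s = 1 + (scale-1)·z/height = 1 + (0.51-1)·6.25/17 = 0.819853
θ = twist·z/height = -42°·6.25/17 = -15.4412° = -0.269499 rad
cos θ = 0.963904, sin θ = -0.266249 (intermediates below are computed at full precision and shown rounded to 5 d.p.)
v1: (-5,-3.5) → rotate → (-5.75139,-2.04242) → ×s → (-4.71530,-1.67448) → (-4.72,-1.67)
v2: (0.5,-5) → rotate → (-0.84929,-4.95265) → ×s → (-0.69629,-4.06044) → (-0.70,-4.06)
v3: (3,-0.5) → rotate → (2.75859,-1.28070) → ×s → (2.26164,-1.04998) → (2.26,-1.05)
v4: (2.5,4.5) → rotate → (3.60788,3.67195) → ×s → (2.95793,3.01046) → (2.96,3.01)
v5: (-2,2.5) → rotate → (-1.26219,2.94226) → ×s → (-1.03481,2.41222) → (-1.03,2.41)
v6: (-5,0) → rotate → (-4.81952,1.33124) → ×s → (-3.95130,1.09142) → (-3.95,1.09)

Cross-section at z=6.25: (-4.72,-1.67) (-0.70,-4.06) (2.26,-1.05) (2.96,3.01) (-1.03,2.41) (-3.95,1.09)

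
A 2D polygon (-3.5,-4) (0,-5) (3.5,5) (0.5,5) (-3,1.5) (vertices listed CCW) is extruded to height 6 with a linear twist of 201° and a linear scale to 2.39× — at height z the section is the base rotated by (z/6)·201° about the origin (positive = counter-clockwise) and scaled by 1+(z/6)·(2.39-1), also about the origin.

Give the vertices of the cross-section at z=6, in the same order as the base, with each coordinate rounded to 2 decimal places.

t = z/height = 6/6 = 1
s = 1 + (scale-1)·z/height = 1 + (2.39-1)·6/6 = 2.390000
θ = twist·z/height = 201°·6/6 = 201.0000° = 3.508112 rad
cos θ = -0.933580, sin θ = -0.358368 (intermediates below are computed at full precision and shown rounded to 5 d.p.)
v1: (-3.5,-4) → rotate → (1.83406,4.98861) → ×s → (4.38340,11.92278) → (4.38,11.92)
v2: (0,-5) → rotate → (-1.79184,4.66790) → ×s → (-4.28250,11.15629) → (-4.28,11.16)
v3: (3.5,5) → rotate → (-1.47569,-5.92219) → ×s → (-3.52690,-14.15403) → (-3.53,-14.15)
v4: (0.5,5) → rotate → (1.32505,-4.84709) → ×s → (3.16687,-11.58454) → (3.17,-11.58)
v5: (-3,1.5) → rotate → (3.33829,-0.32527) → ×s → (7.97852,-0.77739) → (7.98,-0.78)

Cross-section at z=6: (4.38,11.92) (-4.28,11.16) (-3.53,-14.15) (3.17,-11.58) (7.98,-0.78)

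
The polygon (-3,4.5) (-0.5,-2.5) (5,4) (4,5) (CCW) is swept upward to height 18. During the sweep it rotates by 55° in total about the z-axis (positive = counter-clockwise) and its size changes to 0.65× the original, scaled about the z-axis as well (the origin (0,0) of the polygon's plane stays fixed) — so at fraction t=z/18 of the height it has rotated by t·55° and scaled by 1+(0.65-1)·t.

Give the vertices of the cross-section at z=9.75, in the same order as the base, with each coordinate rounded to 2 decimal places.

Cross-section at z=9.75: (-3.92,1.96) (0.65,-1.96) (1.91,4.83) (0.80,5.13)

t = z/height = 9.75/18 = 0.541667
s = 1 + (scale-1)·z/height = 1 + (0.65-1)·9.75/18 = 0.810417
θ = twist·z/height = 55°·9.75/18 = 29.7917° = 0.519963 rad
cos θ = 0.867838, sin θ = 0.496848 (intermediates below are computed at full precision and shown rounded to 5 d.p.)
v1: (-3,4.5) → rotate → (-4.83933,2.41473) → ×s → (-3.92187,1.95693) → (-3.92,1.96)
v2: (-0.5,-2.5) → rotate → (0.80820,-2.41802) → ×s → (0.65498,-1.95960) → (0.65,-1.96)
v3: (5,4) → rotate → (2.35180,5.95559) → ×s → (1.90594,4.82651) → (1.91,4.83)
v4: (4,5) → rotate → (0.98711,6.32658) → ×s → (0.79997,5.12717) → (0.80,5.13)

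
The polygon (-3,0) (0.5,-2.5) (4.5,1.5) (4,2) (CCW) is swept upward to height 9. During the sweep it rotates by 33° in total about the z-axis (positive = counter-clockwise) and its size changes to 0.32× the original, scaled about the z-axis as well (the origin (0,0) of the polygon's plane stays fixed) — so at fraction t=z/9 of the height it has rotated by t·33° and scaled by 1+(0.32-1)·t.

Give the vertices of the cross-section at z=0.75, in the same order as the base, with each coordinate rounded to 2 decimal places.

Cross-section at z=0.75: (-2.83,-0.14) (0.58,-2.33) (4.17,1.62) (3.68,2.07)

t = z/height = 0.75/9 = 0.0833333
s = 1 + (scale-1)·z/height = 1 + (0.32-1)·0.75/9 = 0.943333
θ = twist·z/height = 33°·0.75/9 = 2.7500° = 0.047997 rad
cos θ = 0.998848, sin θ = 0.047978 (intermediates below are computed at full precision and shown rounded to 5 d.p.)
v1: (-3,0) → rotate → (-2.99655,-0.14393) → ×s → (-2.82674,-0.13578) → (-2.83,-0.14)
v2: (0.5,-2.5) → rotate → (0.61937,-2.47313) → ×s → (0.58427,-2.33299) → (0.58,-2.33)
v3: (4.5,1.5) → rotate → (4.42285,1.71417) → ×s → (4.17222,1.61704) → (4.17,1.62)
v4: (4,2) → rotate → (3.89944,2.18961) → ×s → (3.67847,2.06553) → (3.68,2.07)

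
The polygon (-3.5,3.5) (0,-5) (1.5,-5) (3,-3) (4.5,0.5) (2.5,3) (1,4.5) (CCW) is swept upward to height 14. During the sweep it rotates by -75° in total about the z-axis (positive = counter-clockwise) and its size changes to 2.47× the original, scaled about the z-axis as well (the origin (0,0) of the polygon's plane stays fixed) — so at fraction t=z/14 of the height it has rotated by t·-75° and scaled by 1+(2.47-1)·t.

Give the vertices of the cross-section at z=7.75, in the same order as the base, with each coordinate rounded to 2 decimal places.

Cross-section at z=7.75: (-0.55,8.96) (-6.01,-6.79) (-3.97,-8.59) (0.47,-7.68) (6.71,-4.73) (7.00,1.07) (6.77,4.91)

t = z/height = 7.75/14 = 0.553571
s = 1 + (scale-1)·z/height = 1 + (2.47-1)·7.75/14 = 1.813750
θ = twist·z/height = -75°·7.75/14 = -41.5179° = -0.724623 rad
cos θ = 0.748749, sin θ = -0.662853 (intermediates below are computed at full precision and shown rounded to 5 d.p.)
v1: (-3.5,3.5) → rotate → (-0.30064,4.94061) → ×s → (-0.54528,8.96103) → (-0.55,8.96)
v2: (0,-5) → rotate → (-3.31427,-3.74375) → ×s → (-6.01125,-6.79022) → (-6.01,-6.79)
v3: (1.5,-5) → rotate → (-2.19114,-4.73803) → ×s → (-3.97419,-8.59359) → (-3.97,-8.59)
v4: (3,-3) → rotate → (0.25769,-4.23481) → ×s → (0.46738,-7.68088) → (0.47,-7.68)
v5: (4.5,0.5) → rotate → (3.70080,-2.60847) → ×s → (6.71232,-4.73111) → (6.71,-4.73)
v6: (2.5,3) → rotate → (3.86043,0.58911) → ×s → (7.00186,1.06851) → (7.00,1.07)
v7: (1,4.5) → rotate → (3.73159,2.70652) → ×s → (6.76817,4.90895) → (6.77,4.91)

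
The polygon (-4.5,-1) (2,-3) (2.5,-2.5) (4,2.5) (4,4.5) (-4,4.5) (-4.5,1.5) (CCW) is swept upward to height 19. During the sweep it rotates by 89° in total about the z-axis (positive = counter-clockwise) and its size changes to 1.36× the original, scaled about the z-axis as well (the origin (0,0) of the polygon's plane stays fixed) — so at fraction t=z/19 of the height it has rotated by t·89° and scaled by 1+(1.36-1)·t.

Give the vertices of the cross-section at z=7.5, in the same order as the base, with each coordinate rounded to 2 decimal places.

Cross-section at z=7.5: (-3.55,-3.89) (3.84,-1.49) (3.98,-0.69) (2.09,4.96) (0.78,6.83) (-6.69,1.57) (-5.19,-1.56)

t = z/height = 7.5/19 = 0.394737
s = 1 + (scale-1)·z/height = 1 + (1.36-1)·7.5/19 = 1.142105
θ = twist·z/height = 89°·7.5/19 = 35.1316° = 0.613162 rad
cos θ = 0.817833, sin θ = 0.575456 (intermediates below are computed at full precision and shown rounded to 5 d.p.)
v1: (-4.5,-1) → rotate → (-3.10479,-3.40739) → ×s → (-3.54600,-3.89159) → (-3.55,-3.89)
v2: (2,-3) → rotate → (3.36203,-1.30259) → ×s → (3.83980,-1.48769) → (3.84,-1.49)
v3: (2.5,-2.5) → rotate → (3.48322,-0.60594) → ×s → (3.97821,-0.69205) → (3.98,-0.69)
v4: (4,2.5) → rotate → (1.83269,4.34641) → ×s → (2.09313,4.96405) → (2.09,4.96)
v5: (4,4.5) → rotate → (0.68178,5.98207) → ×s → (0.77866,6.83216) → (0.78,6.83)
v6: (-4,4.5) → rotate → (-5.86088,1.37842) → ×s → (-6.69375,1.57430) → (-6.69,1.57)
v7: (-4.5,1.5) → rotate → (-4.54343,-1.36280) → ×s → (-5.18908,-1.55646) → (-5.19,-1.56)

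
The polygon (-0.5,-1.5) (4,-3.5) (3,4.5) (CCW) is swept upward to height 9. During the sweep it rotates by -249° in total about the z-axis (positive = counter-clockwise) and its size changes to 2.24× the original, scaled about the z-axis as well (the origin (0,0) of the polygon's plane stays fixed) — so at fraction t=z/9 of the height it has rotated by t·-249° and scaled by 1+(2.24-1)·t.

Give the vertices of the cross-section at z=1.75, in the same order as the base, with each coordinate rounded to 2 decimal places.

Cross-section at z=1.75: (-1.80,-0.77) (0.05,-6.60) (6.65,0.92)

t = z/height = 1.75/9 = 0.194444
s = 1 + (scale-1)·z/height = 1 + (2.24-1)·1.75/9 = 1.241111
θ = twist·z/height = -249°·1.75/9 = -48.4167° = -0.845030 rad
cos θ = 0.663709, sin θ = -0.747991 (intermediates below are computed at full precision and shown rounded to 5 d.p.)
v1: (-0.5,-1.5) → rotate → (-1.45384,-0.62157) → ×s → (-1.80438,-0.77143) → (-1.80,-0.77)
v2: (4,-3.5) → rotate → (0.03687,-5.31495) → ×s → (0.04575,-6.59644) → (0.05,-6.60)
v3: (3,4.5) → rotate → (5.35709,0.74272) → ×s → (6.64874,0.92179) → (6.65,0.92)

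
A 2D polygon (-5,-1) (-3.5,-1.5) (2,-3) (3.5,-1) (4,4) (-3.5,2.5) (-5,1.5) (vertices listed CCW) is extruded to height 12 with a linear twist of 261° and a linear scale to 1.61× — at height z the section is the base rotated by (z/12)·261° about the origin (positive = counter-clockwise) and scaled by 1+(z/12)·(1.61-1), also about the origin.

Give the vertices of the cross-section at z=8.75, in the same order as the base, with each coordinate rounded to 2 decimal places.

Cross-section at z=8.75: (6.85,2.71) (4.59,3.04) (-3.62,3.75) (-5.23,0.52) (-4.65,-6.72) (5.62,-2.65) (7.50,-0.84)

t = z/height = 8.75/12 = 0.729167
s = 1 + (scale-1)·z/height = 1 + (1.61-1)·8.75/12 = 1.444792
θ = twist·z/height = 261°·8.75/12 = 190.3125° = 3.321580 rad
cos θ = -0.983846, sin θ = -0.179017 (intermediates below are computed at full precision and shown rounded to 5 d.p.)
v1: (-5,-1) → rotate → (4.74021,1.87893) → ×s → (6.84862,2.71466) → (6.85,2.71)
v2: (-3.5,-1.5) → rotate → (3.17494,2.10233) → ×s → (4.58712,3.03743) → (4.59,3.04)
v3: (2,-3) → rotate → (-2.50474,2.59350) → ×s → (-3.61883,3.74707) → (-3.62,3.75)
v4: (3.5,-1) → rotate → (-3.62248,0.35729) → ×s → (-5.23373,0.51621) → (-5.23,0.52)
v5: (4,4) → rotate → (-3.21932,-4.65145) → ×s → (-4.65124,-6.72038) → (-4.65,-6.72)
v6: (-3.5,2.5) → rotate → (3.89100,-1.83306) → ×s → (5.62169,-2.64838) → (5.62,-2.65)
v7: (-5,1.5) → rotate → (5.18776,-0.58068) → ×s → (7.49523,-0.83897) → (7.50,-0.84)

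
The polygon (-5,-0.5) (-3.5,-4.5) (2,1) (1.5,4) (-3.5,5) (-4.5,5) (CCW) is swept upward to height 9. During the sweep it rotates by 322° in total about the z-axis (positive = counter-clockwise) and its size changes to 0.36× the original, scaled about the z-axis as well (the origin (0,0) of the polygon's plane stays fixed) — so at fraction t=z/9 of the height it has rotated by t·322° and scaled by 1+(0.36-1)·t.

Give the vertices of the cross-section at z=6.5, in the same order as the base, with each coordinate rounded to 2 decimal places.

t = z/height = 6.5/9 = 0.722222
s = 1 + (scale-1)·z/height = 1 + (0.36-1)·6.5/9 = 0.537778
θ = twist·z/height = 322°·6.5/9 = 232.5556° = 4.058860 rad
cos θ = -0.607992, sin θ = -0.793943 (intermediates below are computed at full precision and shown rounded to 5 d.p.)
v1: (-5,-0.5) → rotate → (2.64299,4.27371) → ×s → (1.42134,2.29831) → (1.42,2.30)
v2: (-3.5,-4.5) → rotate → (-1.44477,5.51476) → ×s → (-0.77697,2.96572) → (-0.78,2.97)
v3: (2,1) → rotate → (-0.42204,-2.19588) → ×s → (-0.22696,-1.18089) → (-0.23,-1.18)
v4: (1.5,4) → rotate → (2.26379,-3.62288) → ×s → (1.21741,-1.94831) → (1.22,-1.95)
v5: (-3.5,5) → rotate → (6.09769,-0.26116) → ×s → (3.27920,-0.14045) → (3.28,-0.14)
v6: (-4.5,5) → rotate → (6.70568,0.53279) → ×s → (3.60617,0.28652) → (3.61,0.29)

Cross-section at z=6.5: (1.42,2.30) (-0.78,2.97) (-0.23,-1.18) (1.22,-1.95) (3.28,-0.14) (3.61,0.29)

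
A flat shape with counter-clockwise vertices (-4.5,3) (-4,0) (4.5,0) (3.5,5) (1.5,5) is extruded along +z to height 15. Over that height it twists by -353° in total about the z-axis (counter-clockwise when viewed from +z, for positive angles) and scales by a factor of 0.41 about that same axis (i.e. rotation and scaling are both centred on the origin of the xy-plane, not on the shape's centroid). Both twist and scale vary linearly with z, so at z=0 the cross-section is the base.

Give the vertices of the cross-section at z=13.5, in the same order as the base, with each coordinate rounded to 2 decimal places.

t = z/height = 13.5/15 = 0.9
s = 1 + (scale-1)·z/height = 1 + (0.41-1)·13.5/15 = 0.469000
θ = twist·z/height = -353°·13.5/15 = -317.7000° = -5.544911 rad
cos θ = 0.739631, sin θ = 0.673013 (intermediates below are computed at full precision and shown rounded to 5 d.p.)
v1: (-4.5,3) → rotate → (-5.34738,-0.80966) → ×s → (-2.50792,-0.37973) → (-2.51,-0.38)
v2: (-4,0) → rotate → (-2.95852,-2.69205) → ×s → (-1.38755,-1.26257) → (-1.39,-1.26)
v3: (4.5,0) → rotate → (3.32834,3.02856) → ×s → (1.56099,1.42039) → (1.56,1.42)
v4: (3.5,5) → rotate → (-0.77635,6.05370) → ×s → (-0.36411,2.83918) → (-0.36,2.84)
v5: (1.5,5) → rotate → (-2.25562,4.70767) → ×s → (-1.05788,2.20790) → (-1.06,2.21)

Cross-section at z=13.5: (-2.51,-0.38) (-1.39,-1.26) (1.56,1.42) (-0.36,2.84) (-1.06,2.21)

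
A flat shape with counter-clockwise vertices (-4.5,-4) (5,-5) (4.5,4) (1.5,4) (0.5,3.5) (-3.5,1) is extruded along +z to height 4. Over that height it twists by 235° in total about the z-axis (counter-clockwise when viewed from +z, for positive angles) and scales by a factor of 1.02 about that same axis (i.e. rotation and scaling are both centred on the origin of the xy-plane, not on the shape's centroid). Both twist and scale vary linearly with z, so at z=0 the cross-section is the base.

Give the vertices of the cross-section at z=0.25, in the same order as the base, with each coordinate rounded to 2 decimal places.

t = z/height = 0.25/4 = 0.0625
s = 1 + (scale-1)·z/height = 1 + (1.02-1)·0.25/4 = 1.001250
θ = twist·z/height = 235°·0.25/4 = 14.6875° = 0.256345 rad
cos θ = 0.967323, sin θ = 0.253547 (intermediates below are computed at full precision and shown rounded to 5 d.p.)
v1: (-4.5,-4) → rotate → (-3.33877,-5.01025) → ×s → (-3.34294,-5.01652) → (-3.34,-5.02)
v2: (5,-5) → rotate → (6.10435,-3.56888) → ×s → (6.11198,-3.57334) → (6.11,-3.57)
v3: (4.5,4) → rotate → (3.33877,5.01025) → ×s → (3.34294,5.01652) → (3.34,5.02)
v4: (1.5,4) → rotate → (0.43680,4.24961) → ×s → (0.43734,4.25492) → (0.44,4.25)
v5: (0.5,3.5) → rotate → (-0.40375,3.51240) → ×s → (-0.40426,3.51679) → (-0.40,3.52)
v6: (-3.5,1) → rotate → (-3.63918,0.07991) → ×s → (-3.64373,0.08001) → (-3.64,0.08)

Cross-section at z=0.25: (-3.34,-5.02) (6.11,-3.57) (3.34,5.02) (0.44,4.25) (-0.40,3.52) (-3.64,0.08)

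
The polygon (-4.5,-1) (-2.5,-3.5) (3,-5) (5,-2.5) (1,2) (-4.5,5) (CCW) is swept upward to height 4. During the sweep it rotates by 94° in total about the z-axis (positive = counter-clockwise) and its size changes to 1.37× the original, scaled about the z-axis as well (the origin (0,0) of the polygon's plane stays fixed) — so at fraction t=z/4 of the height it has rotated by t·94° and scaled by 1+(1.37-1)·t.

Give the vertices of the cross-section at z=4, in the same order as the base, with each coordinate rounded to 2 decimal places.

Cross-section at z=4: (1.80,-6.05) (5.02,-3.08) (6.55,4.58) (2.94,7.07) (-2.83,1.18) (-6.40,-6.63)

t = z/height = 4/4 = 1
s = 1 + (scale-1)·z/height = 1 + (1.37-1)·4/4 = 1.370000
θ = twist·z/height = 94°·4/4 = 94.0000° = 1.640609 rad
cos θ = -0.069756, sin θ = 0.997564 (intermediates below are computed at full precision and shown rounded to 5 d.p.)
v1: (-4.5,-1) → rotate → (1.31147,-4.41928) → ×s → (1.79671,-6.05442) → (1.80,-6.05)
v2: (-2.5,-3.5) → rotate → (3.66587,-2.24976) → ×s → (5.02224,-3.08217) → (5.02,-3.08)
v3: (3,-5) → rotate → (4.77855,3.34147) → ×s → (6.54661,4.57782) → (6.55,4.58)
v4: (5,-2.5) → rotate → (2.14513,5.16221) → ×s → (2.93883,7.07223) → (2.94,7.07)
v5: (1,2) → rotate → (-2.06488,0.85805) → ×s → (-2.82889,1.17553) → (-2.83,1.18)
v6: (-4.5,5) → rotate → (-4.67392,-4.83782) → ×s → (-6.40327,-6.62781) → (-6.40,-6.63)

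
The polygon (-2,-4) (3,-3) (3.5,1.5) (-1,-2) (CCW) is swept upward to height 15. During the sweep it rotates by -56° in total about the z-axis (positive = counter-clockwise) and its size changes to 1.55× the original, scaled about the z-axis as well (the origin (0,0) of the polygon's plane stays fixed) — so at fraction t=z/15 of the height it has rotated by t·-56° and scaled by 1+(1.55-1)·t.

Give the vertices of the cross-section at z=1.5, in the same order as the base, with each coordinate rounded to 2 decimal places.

t = z/height = 1.5/15 = 0.1
s = 1 + (scale-1)·z/height = 1 + (1.55-1)·1.5/15 = 1.055000
θ = twist·z/height = -56°·1.5/15 = -5.6000° = -0.097738 rad
cos θ = 0.995227, sin θ = -0.097583 (intermediates below are computed at full precision and shown rounded to 5 d.p.)
v1: (-2,-4) → rotate → (-2.38079,-3.78574) → ×s → (-2.51173,-3.99396) → (-2.51,-3.99)
v2: (3,-3) → rotate → (2.69293,-3.27843) → ×s → (2.84104,-3.45874) → (2.84,-3.46)
v3: (3.5,1.5) → rotate → (3.62967,1.15130) → ×s → (3.82930,1.21462) → (3.83,1.21)
v4: (-1,-2) → rotate → (-1.19039,-1.89287) → ×s → (-1.25586,-1.99698) → (-1.26,-2.00)

Cross-section at z=1.5: (-2.51,-3.99) (2.84,-3.46) (3.83,1.21) (-1.26,-2.00)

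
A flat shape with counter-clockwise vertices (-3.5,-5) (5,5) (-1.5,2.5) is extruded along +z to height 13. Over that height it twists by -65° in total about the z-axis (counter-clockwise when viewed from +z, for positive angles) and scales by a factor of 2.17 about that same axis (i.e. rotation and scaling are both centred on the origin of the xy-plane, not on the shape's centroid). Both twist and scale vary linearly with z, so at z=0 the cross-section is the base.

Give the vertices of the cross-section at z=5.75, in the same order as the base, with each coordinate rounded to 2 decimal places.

t = z/height = 5.75/13 = 0.442308
s = 1 + (scale-1)·z/height = 1 + (2.17-1)·5.75/13 = 1.517500
θ = twist·z/height = -65°·5.75/13 = -28.7500° = -0.501782 rad
cos θ = 0.876727, sin θ = -0.480989 (intermediates below are computed at full precision and shown rounded to 5 d.p.)
v1: (-3.5,-5) → rotate → (-5.47349,-2.70017) → ×s → (-8.30602,-4.09751) → (-8.31,-4.10)
v2: (5,5) → rotate → (6.78858,1.97869) → ×s → (10.30167,3.00266) → (10.30,3.00)
v3: (-1.5,2.5) → rotate → (-0.11262,2.91330) → ×s → (-0.17090,4.42093) → (-0.17,4.42)

Cross-section at z=5.75: (-8.31,-4.10) (10.30,3.00) (-0.17,4.42)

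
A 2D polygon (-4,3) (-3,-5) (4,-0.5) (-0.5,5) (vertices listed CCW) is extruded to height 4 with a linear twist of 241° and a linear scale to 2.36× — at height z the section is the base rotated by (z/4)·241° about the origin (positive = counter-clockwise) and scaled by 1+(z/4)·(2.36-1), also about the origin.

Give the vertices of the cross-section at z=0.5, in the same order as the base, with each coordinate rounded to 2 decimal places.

t = z/height = 0.5/4 = 0.125
s = 1 + (scale-1)·z/height = 1 + (2.36-1)·0.5/4 = 1.170000
θ = twist·z/height = 241°·0.5/4 = 30.1250° = 0.525780 rad
cos θ = 0.864933, sin θ = 0.501888 (intermediates below are computed at full precision and shown rounded to 5 d.p.)
v1: (-4,3) → rotate → (-4.96539,0.58724) → ×s → (-5.80951,0.68708) → (-5.81,0.69)
v2: (-3,-5) → rotate → (-0.08536,-5.83033) → ×s → (-0.09987,-6.82148) → (-0.10,-6.82)
v3: (4,-0.5) → rotate → (3.71067,1.57509) → ×s → (4.34149,1.84285) → (4.34,1.84)
v4: (-0.5,5) → rotate → (-2.94191,4.07372) → ×s → (-3.44203,4.76625) → (-3.44,4.77)

Cross-section at z=0.5: (-5.81,0.69) (-0.10,-6.82) (4.34,1.84) (-3.44,4.77)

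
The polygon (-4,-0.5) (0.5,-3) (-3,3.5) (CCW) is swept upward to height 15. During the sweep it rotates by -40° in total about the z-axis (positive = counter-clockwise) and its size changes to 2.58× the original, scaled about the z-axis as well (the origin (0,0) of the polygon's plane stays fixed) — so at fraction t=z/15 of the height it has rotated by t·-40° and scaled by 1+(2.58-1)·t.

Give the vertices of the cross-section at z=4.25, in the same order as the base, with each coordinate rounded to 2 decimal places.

Cross-section at z=4.25: (-5.82,0.43) (-0.14,-4.40) (-3.26,5.82)

t = z/height = 4.25/15 = 0.283333
s = 1 + (scale-1)·z/height = 1 + (2.58-1)·4.25/15 = 1.447667
θ = twist·z/height = -40°·4.25/15 = -11.3333° = -0.197804 rad
cos θ = 0.980500, sin θ = -0.196517 (intermediates below are computed at full precision and shown rounded to 5 d.p.)
v1: (-4,-0.5) → rotate → (-4.02026,0.29582) → ×s → (-5.82000,0.42824) → (-5.82,0.43)
v2: (0.5,-3) → rotate → (-0.09930,-3.03976) → ×s → (-0.14375,-4.40056) → (-0.14,-4.40)
v3: (-3,3.5) → rotate → (-2.25369,4.02130) → ×s → (-3.26260,5.82150) → (-3.26,5.82)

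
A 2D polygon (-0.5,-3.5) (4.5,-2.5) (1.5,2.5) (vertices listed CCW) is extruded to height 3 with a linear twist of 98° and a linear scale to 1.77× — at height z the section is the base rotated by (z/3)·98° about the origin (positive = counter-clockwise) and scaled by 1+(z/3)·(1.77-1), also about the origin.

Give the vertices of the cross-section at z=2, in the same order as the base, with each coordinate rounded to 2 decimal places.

Cross-section at z=2: (4.50,-2.90) (6.28,4.61) (-2.49,3.64)

t = z/height = 2/3 = 0.666667
s = 1 + (scale-1)·z/height = 1 + (1.77-1)·2/3 = 1.513333
θ = twist·z/height = 98°·2/3 = 65.3333° = 1.140282 rad
cos θ = 0.417338, sin θ = 0.908751 (intermediates below are computed at full precision and shown rounded to 5 d.p.)
v1: (-0.5,-3.5) → rotate → (2.97196,-1.91506) → ×s → (4.49757,-2.89812) → (4.50,-2.90)
v2: (4.5,-2.5) → rotate → (4.14990,3.04603) → ×s → (6.28018,4.60966) → (6.28,4.61)
v3: (1.5,2.5) → rotate → (-1.64587,2.40647) → ×s → (-2.49075,3.64180) → (-2.49,3.64)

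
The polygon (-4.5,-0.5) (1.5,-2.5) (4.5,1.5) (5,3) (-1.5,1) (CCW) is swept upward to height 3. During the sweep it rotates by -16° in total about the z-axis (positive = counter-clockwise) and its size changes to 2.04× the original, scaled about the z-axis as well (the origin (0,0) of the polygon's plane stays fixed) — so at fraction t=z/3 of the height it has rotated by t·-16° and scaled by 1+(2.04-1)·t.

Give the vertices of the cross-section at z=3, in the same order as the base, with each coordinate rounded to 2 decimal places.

t = z/height = 3/3 = 1
s = 1 + (scale-1)·z/height = 1 + (2.04-1)·3/3 = 2.040000
θ = twist·z/height = -16°·3/3 = -16.0000° = -0.279253 rad
cos θ = 0.961262, sin θ = -0.275637 (intermediates below are computed at full precision and shown rounded to 5 d.p.)
v1: (-4.5,-0.5) → rotate → (-4.46350,0.75974) → ×s → (-9.10553,1.54986) → (-9.11,1.55)
v2: (1.5,-2.5) → rotate → (0.75280,-2.81661) → ×s → (1.53571,-5.74588) → (1.54,-5.75)
v3: (4.5,1.5) → rotate → (4.73913,0.20152) → ×s → (9.66783,0.41111) → (9.67,0.41)
v4: (5,3) → rotate → (5.63322,1.50560) → ×s → (11.49177,3.07142) → (11.49,3.07)
v5: (-1.5,1) → rotate → (-1.16626,1.37472) → ×s → (-2.37916,2.80442) → (-2.38,2.80)

Cross-section at z=3: (-9.11,1.55) (1.54,-5.75) (9.67,0.41) (11.49,3.07) (-2.38,2.80)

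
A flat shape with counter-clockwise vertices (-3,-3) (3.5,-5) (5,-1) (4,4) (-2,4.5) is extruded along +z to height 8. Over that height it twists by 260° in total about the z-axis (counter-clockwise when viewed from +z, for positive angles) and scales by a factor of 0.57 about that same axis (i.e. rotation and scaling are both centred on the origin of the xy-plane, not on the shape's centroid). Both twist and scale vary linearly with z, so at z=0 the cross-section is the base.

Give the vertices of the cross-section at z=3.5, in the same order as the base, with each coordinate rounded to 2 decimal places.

Cross-section at z=3.5: (3.21,-1.25) (2.57,4.24) (-0.89,4.04) (-4.28,1.66) (-2.69,-2.96)

t = z/height = 3.5/8 = 0.4375
s = 1 + (scale-1)·z/height = 1 + (0.57-1)·3.5/8 = 0.811875
θ = twist·z/height = 260°·3.5/8 = 113.7500° = 1.985312 rad
cos θ = -0.402747, sin θ = 0.915311 (intermediates below are computed at full precision and shown rounded to 5 d.p.)
v1: (-3,-3) → rotate → (3.95417,-1.53769) → ×s → (3.21030,-1.24842) → (3.21,-1.25)
v2: (3.5,-5) → rotate → (3.16694,5.21732) → ×s → (2.57116,4.23581) → (2.57,4.24)
v3: (5,-1) → rotate → (-1.09842,4.97930) → ×s → (-0.89178,4.04257) → (-0.89,4.04)
v4: (4,4) → rotate → (-5.27223,2.05026) → ×s → (-4.28039,1.66455) → (-4.28,1.66)
v5: (-2,4.5) → rotate → (-3.31341,-3.64298) → ×s → (-2.69007,-2.95765) → (-2.69,-2.96)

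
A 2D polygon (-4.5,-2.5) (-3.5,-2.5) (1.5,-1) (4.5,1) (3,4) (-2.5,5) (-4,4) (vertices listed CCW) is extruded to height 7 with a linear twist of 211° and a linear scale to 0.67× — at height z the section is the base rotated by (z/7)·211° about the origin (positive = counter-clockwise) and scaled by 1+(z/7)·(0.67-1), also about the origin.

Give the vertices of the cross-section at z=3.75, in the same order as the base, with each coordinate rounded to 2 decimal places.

t = z/height = 3.75/7 = 0.535714
s = 1 + (scale-1)·z/height = 1 + (0.67-1)·3.75/7 = 0.823214
θ = twist·z/height = 211°·3.75/7 = 113.0357° = 1.972845 rad
cos θ = -0.391305, sin θ = 0.920261 (intermediates below are computed at full precision and shown rounded to 5 d.p.)
v1: (-4.5,-2.5) → rotate → (4.06152,-3.16291) → ×s → (3.34351,-2.60376) → (3.34,-2.60)
v2: (-3.5,-2.5) → rotate → (3.67022,-2.24265) → ×s → (3.02138,-1.84618) → (3.02,-1.85)
v3: (1.5,-1) → rotate → (0.33330,1.77170) → ×s → (0.27438,1.45849) → (0.27,1.46)
v4: (4.5,1) → rotate → (-2.68113,3.74987) → ×s → (-2.20715,3.08695) → (-2.21,3.09)
v5: (3,4) → rotate → (-4.85496,1.19556) → ×s → (-3.99667,0.98421) → (-4.00,0.98)
v6: (-2.5,5) → rotate → (-3.62304,-4.25718) → ×s → (-2.98254,-3.50457) → (-2.98,-3.50)
v7: (-4,4) → rotate → (-2.11583,-5.24626) → ×s → (-1.74178,-4.31880) → (-1.74,-4.32)

Cross-section at z=3.75: (3.34,-2.60) (3.02,-1.85) (0.27,1.46) (-2.21,3.09) (-4.00,0.98) (-2.98,-3.50) (-1.74,-4.32)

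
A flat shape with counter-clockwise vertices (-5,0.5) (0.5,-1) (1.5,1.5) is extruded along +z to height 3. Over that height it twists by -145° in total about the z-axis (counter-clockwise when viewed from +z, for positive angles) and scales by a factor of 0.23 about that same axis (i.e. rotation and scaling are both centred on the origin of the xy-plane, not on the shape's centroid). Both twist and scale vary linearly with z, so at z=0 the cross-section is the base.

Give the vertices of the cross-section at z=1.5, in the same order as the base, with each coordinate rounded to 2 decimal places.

t = z/height = 1.5/3 = 0.5
s = 1 + (scale-1)·z/height = 1 + (0.23-1)·1.5/3 = 0.615000
θ = twist·z/height = -145°·1.5/3 = -72.5000° = -1.265364 rad
cos θ = 0.300706, sin θ = -0.953717 (intermediates below are computed at full precision and shown rounded to 5 d.p.)
v1: (-5,0.5) → rotate → (-1.02667,4.91894) → ×s → (-0.63140,3.02515) → (-0.63,3.03)
v2: (0.5,-1) → rotate → (-0.80336,-0.77756) → ×s → (-0.49407,-0.47820) → (-0.49,-0.48)
v3: (1.5,1.5) → rotate → (1.88163,-0.97952) → ×s → (1.15720,-0.60240) → (1.16,-0.60)

Cross-section at z=1.5: (-0.63,3.03) (-0.49,-0.48) (1.16,-0.60)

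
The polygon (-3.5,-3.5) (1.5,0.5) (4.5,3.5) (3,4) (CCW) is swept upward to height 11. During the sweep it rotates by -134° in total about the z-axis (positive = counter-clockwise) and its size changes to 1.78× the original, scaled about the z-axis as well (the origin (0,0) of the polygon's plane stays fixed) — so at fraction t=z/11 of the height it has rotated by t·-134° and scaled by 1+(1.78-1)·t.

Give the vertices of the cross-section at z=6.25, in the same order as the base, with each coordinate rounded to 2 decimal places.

t = z/height = 6.25/11 = 0.568182
s = 1 + (scale-1)·z/height = 1 + (1.78-1)·6.25/11 = 1.443182
θ = twist·z/height = -134°·6.25/11 = -76.1364° = -1.328830 rad
cos θ = 0.239612, sin θ = -0.970869 (intermediates below are computed at full precision and shown rounded to 5 d.p.)
v1: (-3.5,-3.5) → rotate → (-4.23668,2.55940) → ×s → (-6.11430,3.69368) → (-6.11,3.69)
v2: (1.5,0.5) → rotate → (0.84485,-1.33650) → ×s → (1.21928,-1.92881) → (1.22,-1.93)
v3: (4.5,3.5) → rotate → (4.47629,-3.53027) → ×s → (6.46011,-5.09482) → (6.46,-5.09)
v4: (3,4) → rotate → (4.60231,-1.95416) → ×s → (6.64197,-2.82021) → (6.64,-2.82)

Cross-section at z=6.25: (-6.11,3.69) (1.22,-1.93) (6.46,-5.09) (6.64,-2.82)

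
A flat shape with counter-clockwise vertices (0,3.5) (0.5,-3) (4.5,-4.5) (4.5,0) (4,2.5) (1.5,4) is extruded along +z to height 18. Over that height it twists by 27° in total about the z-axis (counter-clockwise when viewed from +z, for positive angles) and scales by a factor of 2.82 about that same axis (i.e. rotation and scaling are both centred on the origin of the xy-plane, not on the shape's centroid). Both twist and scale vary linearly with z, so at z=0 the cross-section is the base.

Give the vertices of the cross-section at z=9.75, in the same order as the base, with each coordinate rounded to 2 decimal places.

Cross-section at z=9.75: (-1.75,6.73) (2.46,-5.51) (10.90,-6.39) (8.65,2.26) (6.43,6.81) (0.88,8.44)

t = z/height = 9.75/18 = 0.541667
s = 1 + (scale-1)·z/height = 1 + (2.82-1)·9.75/18 = 1.985833
θ = twist·z/height = 27°·9.75/18 = 14.6250° = 0.255254 rad
cos θ = 0.967599, sin θ = 0.252492 (intermediates below are computed at full precision and shown rounded to 5 d.p.)
v1: (0,3.5) → rotate → (-0.88372,3.38660) → ×s → (-1.75492,6.72522) → (-1.75,6.73)
v2: (0.5,-3) → rotate → (1.24127,-2.77655) → ×s → (2.46496,-5.51377) → (2.46,-5.51)
v3: (4.5,-4.5) → rotate → (5.49041,-3.21798) → ×s → (10.90304,-6.39038) → (10.90,-6.39)
v4: (4.5,0) → rotate → (4.35420,1.13621) → ×s → (8.64671,2.25633) → (8.65,2.26)
v5: (4,2.5) → rotate → (3.23917,3.42896) → ×s → (6.43245,6.80935) → (6.43,6.81)
v6: (1.5,4) → rotate → (0.44143,4.24913) → ×s → (0.87661,8.43807) → (0.88,8.44)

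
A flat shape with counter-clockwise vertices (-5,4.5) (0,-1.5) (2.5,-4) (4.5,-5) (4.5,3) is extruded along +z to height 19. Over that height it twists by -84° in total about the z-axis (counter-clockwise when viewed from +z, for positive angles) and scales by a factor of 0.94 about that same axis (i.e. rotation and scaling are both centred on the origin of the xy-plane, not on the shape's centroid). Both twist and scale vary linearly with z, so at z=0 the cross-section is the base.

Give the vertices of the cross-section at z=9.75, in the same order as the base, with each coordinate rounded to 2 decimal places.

t = z/height = 9.75/19 = 0.513158
s = 1 + (scale-1)·z/height = 1 + (0.94-1)·9.75/19 = 0.969211
θ = twist·z/height = -84°·9.75/19 = -43.1053° = -0.752329 rad
cos θ = 0.730100, sin θ = -0.683341 (intermediates below are computed at full precision and shown rounded to 5 d.p.)
v1: (-5,4.5) → rotate → (-0.57546,6.70215) → ×s → (-0.55775,6.49580) → (-0.56,6.50)
v2: (0,-1.5) → rotate → (-1.02501,-1.09515) → ×s → (-0.99345,-1.06143) → (-0.99,-1.06)
v3: (2.5,-4) → rotate → (-0.90811,-4.62875) → ×s → (-0.88015,-4.48623) → (-0.88,-4.49)
v4: (4.5,-5) → rotate → (-0.13126,-6.72553) → ×s → (-0.12722,-6.51846) → (-0.13,-6.52)
v5: (4.5,3) → rotate → (5.33547,-0.88474) → ×s → (5.17119,-0.85749) → (5.17,-0.86)

Cross-section at z=9.75: (-0.56,6.50) (-0.99,-1.06) (-0.88,-4.49) (-0.13,-6.52) (5.17,-0.86)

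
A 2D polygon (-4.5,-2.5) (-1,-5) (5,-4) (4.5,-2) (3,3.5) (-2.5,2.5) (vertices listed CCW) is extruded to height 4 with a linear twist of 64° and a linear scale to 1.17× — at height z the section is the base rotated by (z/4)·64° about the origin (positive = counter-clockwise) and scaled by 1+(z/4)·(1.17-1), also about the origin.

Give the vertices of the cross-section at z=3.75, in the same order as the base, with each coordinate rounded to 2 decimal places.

t = z/height = 3.75/4 = 0.9375
s = 1 + (scale-1)·z/height = 1 + (1.17-1)·3.75/4 = 1.159375
θ = twist·z/height = 64°·3.75/4 = 60.0000° = 1.047198 rad
cos θ = 0.500000, sin θ = 0.866025 (intermediates below are computed at full precision and shown rounded to 5 d.p.)
v1: (-4.5,-2.5) → rotate → (-0.08494,-5.14711) → ×s → (-0.09847,-5.96744) → (-0.10,-5.97)
v2: (-1,-5) → rotate → (3.83013,-3.36603) → ×s → (4.44055,-3.90249) → (4.44,-3.90)
v3: (5,-4) → rotate → (5.96410,2.33013) → ×s → (6.91463,2.70149) → (6.91,2.70)
v4: (4.5,-2) → rotate → (3.98205,2.89711) → ×s → (4.61669,3.35884) → (4.62,3.36)
v5: (3,3.5) → rotate → (-1.53109,4.34808) → ×s → (-1.77511,5.04105) → (-1.78,5.04)
v6: (-2.5,2.5) → rotate → (-3.41506,-0.91506) → ×s → (-3.95934,-1.06090) → (-3.96,-1.06)

Cross-section at z=3.75: (-0.10,-5.97) (4.44,-3.90) (6.91,2.70) (4.62,3.36) (-1.78,5.04) (-3.96,-1.06)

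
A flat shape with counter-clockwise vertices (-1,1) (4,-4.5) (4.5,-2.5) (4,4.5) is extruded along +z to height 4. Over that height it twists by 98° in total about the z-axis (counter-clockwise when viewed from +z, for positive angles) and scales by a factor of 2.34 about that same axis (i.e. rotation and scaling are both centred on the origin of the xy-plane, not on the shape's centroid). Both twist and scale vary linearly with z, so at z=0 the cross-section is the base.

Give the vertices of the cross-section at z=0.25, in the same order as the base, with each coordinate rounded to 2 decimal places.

t = z/height = 0.25/4 = 0.0625
s = 1 + (scale-1)·z/height = 1 + (2.34-1)·0.25/4 = 1.083750
θ = twist·z/height = 98°·0.25/4 = 6.1250° = 0.106901 rad
cos θ = 0.994291, sin θ = 0.106698 (intermediates below are computed at full precision and shown rounded to 5 d.p.)
v1: (-1,1) → rotate → (-1.10099,0.88759) → ×s → (-1.19320,0.96193) → (-1.19,0.96)
v2: (4,-4.5) → rotate → (4.45731,-4.04752) → ×s → (4.83061,-4.38650) → (4.83,-4.39)
v3: (4.5,-2.5) → rotate → (4.74106,-2.00559) → ×s → (5.13812,-2.17356) → (5.14,-2.17)
v4: (4,4.5) → rotate → (3.49703,4.90110) → ×s → (3.78990,5.31157) → (3.79,5.31)

Cross-section at z=0.25: (-1.19,0.96) (4.83,-4.39) (5.14,-2.17) (3.79,5.31)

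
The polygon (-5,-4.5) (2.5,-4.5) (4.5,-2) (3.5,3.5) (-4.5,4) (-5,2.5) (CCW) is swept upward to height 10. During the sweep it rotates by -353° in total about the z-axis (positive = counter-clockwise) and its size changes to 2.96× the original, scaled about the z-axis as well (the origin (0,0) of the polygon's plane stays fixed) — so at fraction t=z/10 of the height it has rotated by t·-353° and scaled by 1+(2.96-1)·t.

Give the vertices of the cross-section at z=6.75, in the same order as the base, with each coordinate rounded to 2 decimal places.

Cross-section at z=6.75: (15.00,-4.38) (5.84,10.44) (-1.55,11.33) (-11.19,2.64) (-2.41,-13.78) (1.17,-12.93)

t = z/height = 6.75/10 = 0.675
s = 1 + (scale-1)·z/height = 1 + (2.96-1)·6.75/10 = 2.323000
θ = twist·z/height = -353°·6.75/10 = -238.2750° = -4.158683 rad
cos θ = -0.525843, sin θ = 0.850582 (intermediates below are computed at full precision and shown rounded to 5 d.p.)
v1: (-5,-4.5) → rotate → (6.45683,-1.88662) → ×s → (14.99922,-4.38261) → (15.00,-4.38)
v2: (2.5,-4.5) → rotate → (2.51301,4.49275) → ×s → (5.83772,10.43665) → (5.84,10.44)
v3: (4.5,-2) → rotate → (-0.66513,4.87930) → ×s → (-1.54510,11.33462) → (-1.55,11.33)
v4: (3.5,3.5) → rotate → (-4.81749,1.13659) → ×s → (-11.19102,2.64029) → (-11.19,2.64)
v5: (-4.5,4) → rotate → (-1.03603,-5.93099) → ×s → (-2.40671,-13.77769) → (-2.41,-13.78)
v6: (-5,2.5) → rotate → (0.50276,-5.56752) → ×s → (1.16791,-12.93334) → (1.17,-12.93)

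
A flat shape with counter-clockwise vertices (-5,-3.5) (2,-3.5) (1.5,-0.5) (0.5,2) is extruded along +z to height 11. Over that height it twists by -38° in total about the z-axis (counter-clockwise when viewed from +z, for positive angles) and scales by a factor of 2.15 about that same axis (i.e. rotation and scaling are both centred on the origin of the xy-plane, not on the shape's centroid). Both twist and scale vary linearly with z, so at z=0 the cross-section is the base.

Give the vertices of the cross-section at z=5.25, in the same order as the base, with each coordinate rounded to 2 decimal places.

Cross-section at z=5.25: (-9.05,-2.74) (1.26,-6.12) (1.97,-1.46) (1.70,2.70)

t = z/height = 5.25/11 = 0.477273
s = 1 + (scale-1)·z/height = 1 + (2.15-1)·5.25/11 = 1.548864
θ = twist·z/height = -38°·5.25/11 = -18.1364° = -0.316539 rad
cos θ = 0.950318, sin θ = -0.311280 (intermediates below are computed at full precision and shown rounded to 5 d.p.)
v1: (-5,-3.5) → rotate → (-5.84107,-1.76972) → ×s → (-9.04702,-2.74105) → (-9.05,-2.74)
v2: (2,-3.5) → rotate → (0.81116,-3.94867) → ×s → (1.25637,-6.11596) → (1.26,-6.12)
v3: (1.5,-0.5) → rotate → (1.26984,-0.94208) → ×s → (1.96681,-1.45915) → (1.97,-1.46)
v4: (0.5,2) → rotate → (1.09772,1.74500) → ×s → (1.70022,2.70276) → (1.70,2.70)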